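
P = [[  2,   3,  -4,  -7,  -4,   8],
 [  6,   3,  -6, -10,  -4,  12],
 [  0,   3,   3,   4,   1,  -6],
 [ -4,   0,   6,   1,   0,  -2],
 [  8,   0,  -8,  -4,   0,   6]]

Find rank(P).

4

Row reduce to echelon form.
R2 ← R2 − (3)·R1: [0, -6, 6, 11, 8, -12]
R4 ← R4 + (2)·R1: [0, 6, -2, -13, -8, 14]
R5 ← R5 − (4)·R1: [0, -12, 8, 24, 16, -26]
R3 ← R3 + (1/2)·R2: [0, 0, 6, 19/2, 5, -12]
R4 ← R4 + R2: [0, 0, 4, -2, 0, 2]
R5 ← R5 − (2)·R2: [0, 0, -4, 2, 0, -2]
R4 ← R4 − (2/3)·R3: [0, 0, 0, -25/3, -10/3, 10]
R5 ← R5 + (2/3)·R3: [0, 0, 0, 25/3, 10/3, -10]
R5 ← R5 + R4: [0, 0, 0, 0, 0, 0]
Echelon form has 4 nonzero rows, so rank(P) = 4.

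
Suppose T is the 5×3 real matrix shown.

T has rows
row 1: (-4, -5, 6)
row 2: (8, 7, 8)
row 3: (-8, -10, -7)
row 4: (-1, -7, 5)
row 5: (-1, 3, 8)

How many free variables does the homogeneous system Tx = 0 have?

0

Row reduce to echelon form.
R2 ← R2 + (2)·R1: [0, -3, 20]
R3 ← R3 − (2)·R1: [0, 0, -19]
R4 ← R4 − (1/4)·R1: [0, -23/4, 7/2]
R5 ← R5 − (1/4)·R1: [0, 17/4, 13/2]
R4 ← R4 − (23/12)·R2: [0, 0, -209/6]
R5 ← R5 + (17/12)·R2: [0, 0, 209/6]
R4 ← R4 − (11/6)·R3: [0, 0, 0]
R5 ← R5 + (11/6)·R3: [0, 0, 0]
3 nonzero rows, so rank(T) = 3.
T has 3 columns; by rank–nullity, nullity = 3 − 3 = 0.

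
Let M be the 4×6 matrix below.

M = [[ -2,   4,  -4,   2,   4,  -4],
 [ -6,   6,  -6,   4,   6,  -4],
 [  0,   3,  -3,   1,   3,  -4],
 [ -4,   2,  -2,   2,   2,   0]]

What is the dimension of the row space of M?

Row reduce to echelon form.
R2 ← R2 − (3)·R1: [0, -6, 6, -2, -6, 8]
R4 ← R4 − (2)·R1: [0, -6, 6, -2, -6, 8]
R3 ← R3 + (1/2)·R2: [0, 0, 0, 0, 0, 0]
R4 ← R4 − R2: [0, 0, 0, 0, 0, 0]
Echelon form has 2 nonzero rows, so rank(M) = 2.
The row space has dimension equal to the rank: 2.

2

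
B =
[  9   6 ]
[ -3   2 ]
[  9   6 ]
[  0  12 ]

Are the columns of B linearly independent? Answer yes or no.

yes

Row reduce B to echelon form.
R2 ← R2 + (1/3)·R1: [0, 4]
R3 ← R3 − R1: [0, 0]
R4 ← R4 − (3)·R2: [0, 0]
2 pivots among 2 columns.
Every column is a pivot column, so the columns are linearly independent.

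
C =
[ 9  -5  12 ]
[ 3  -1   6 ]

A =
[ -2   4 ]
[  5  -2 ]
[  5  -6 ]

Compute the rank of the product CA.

2

First compute CA:
[[ 17, -26],
 [ 19, -22]]
Now row reduce the product.
R2 ← R2 − (19/17)·R1: [0, 120/17]
2 nonzero rows, so rank(CA) = 2.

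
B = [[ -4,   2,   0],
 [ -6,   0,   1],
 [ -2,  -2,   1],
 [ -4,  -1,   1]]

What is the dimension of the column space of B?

2

Row reduce to echelon form.
R2 ← R2 − (3/2)·R1: [0, -3, 1]
R3 ← R3 − (1/2)·R1: [0, -3, 1]
R4 ← R4 − R1: [0, -3, 1]
R3 ← R3 − R2: [0, 0, 0]
R4 ← R4 − R2: [0, 0, 0]
Echelon form has 2 nonzero rows, so rank(B) = 2.
The column space has dimension equal to the rank: 2.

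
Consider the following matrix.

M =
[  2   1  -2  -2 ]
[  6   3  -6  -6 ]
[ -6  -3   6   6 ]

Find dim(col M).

Row reduce to echelon form.
R2 ← R2 − (3)·R1: [0, 0, 0, 0]
R3 ← R3 + (3)·R1: [0, 0, 0, 0]
Echelon form has 1 nonzero row, so rank(M) = 1.
The column space has dimension equal to the rank: 1.

1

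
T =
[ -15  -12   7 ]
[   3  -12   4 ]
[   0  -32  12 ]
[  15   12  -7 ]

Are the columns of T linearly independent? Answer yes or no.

no

Row reduce T to echelon form.
R2 ← R2 + (1/5)·R1: [0, -72/5, 27/5]
R4 ← R4 + R1: [0, 0, 0]
R3 ← R3 − (20/9)·R2: [0, 0, 0]
2 pivots among 3 columns.
Only 2 < 3 pivot columns, so the columns are linearly dependent.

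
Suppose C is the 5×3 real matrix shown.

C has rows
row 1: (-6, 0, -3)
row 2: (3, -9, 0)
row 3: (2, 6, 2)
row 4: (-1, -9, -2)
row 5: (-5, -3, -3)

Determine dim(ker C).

1

Row reduce to echelon form.
R2 ← R2 + (1/2)·R1: [0, -9, -3/2]
R3 ← R3 + (1/3)·R1: [0, 6, 1]
R4 ← R4 − (1/6)·R1: [0, -9, -3/2]
R5 ← R5 − (5/6)·R1: [0, -3, -1/2]
R3 ← R3 + (2/3)·R2: [0, 0, 0]
R4 ← R4 − R2: [0, 0, 0]
R5 ← R5 − (1/3)·R2: [0, 0, 0]
2 nonzero rows, so rank(C) = 2.
C has 3 columns; by rank–nullity, nullity = 3 − 2 = 1.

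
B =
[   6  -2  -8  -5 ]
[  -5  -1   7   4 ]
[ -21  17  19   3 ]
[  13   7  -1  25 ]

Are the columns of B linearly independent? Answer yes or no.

Row reduce B to echelon form.
R2 ← R2 + (5/6)·R1: [0, -8/3, 1/3, -1/6]
R3 ← R3 + (7/2)·R1: [0, 10, -9, -29/2]
R4 ← R4 − (13/6)·R1: [0, 34/3, 49/3, 215/6]
R3 ← R3 + (15/4)·R2: [0, 0, -31/4, -121/8]
R4 ← R4 + (17/4)·R2: [0, 0, 71/4, 281/8]
R4 ← R4 + (71/31)·R3: [0, 0, 0, 15/31]
4 pivots among 4 columns.
Every column is a pivot column, so the columns are linearly independent.

yes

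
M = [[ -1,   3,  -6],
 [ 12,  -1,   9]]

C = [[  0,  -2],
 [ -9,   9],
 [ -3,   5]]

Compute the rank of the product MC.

2

First compute MC:
[[ -9,  -1],
 [-18,  12]]
Now row reduce the product.
R2 ← R2 − (2)·R1: [0, 14]
2 nonzero rows, so rank(MC) = 2.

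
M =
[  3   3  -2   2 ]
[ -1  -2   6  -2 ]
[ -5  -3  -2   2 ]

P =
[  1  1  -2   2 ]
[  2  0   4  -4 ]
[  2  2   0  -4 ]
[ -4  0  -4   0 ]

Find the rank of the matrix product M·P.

First compute MP:
[[ -3,  -1,  -2,   2],
 [ 15,  11,   2, -18],
 [-23,  -9, -10,  10]]
Now row reduce the product.
R2 ← R2 + (5)·R1: [0, 6, -8, -8]
R3 ← R3 − (23/3)·R1: [0, -4/3, 16/3, -16/3]
R3 ← R3 + (2/9)·R2: [0, 0, 32/9, -64/9]
3 nonzero rows, so rank(MP) = 3.

3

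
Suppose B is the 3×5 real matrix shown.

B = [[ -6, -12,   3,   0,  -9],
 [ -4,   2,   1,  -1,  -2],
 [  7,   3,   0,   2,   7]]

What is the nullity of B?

Row reduce to echelon form.
R2 ← R2 − (2/3)·R1: [0, 10, -1, -1, 4]
R3 ← R3 + (7/6)·R1: [0, -11, 7/2, 2, -7/2]
R3 ← R3 + (11/10)·R2: [0, 0, 12/5, 9/10, 9/10]
3 nonzero rows, so rank(B) = 3.
B has 5 columns; by rank–nullity, nullity = 5 − 3 = 2.

2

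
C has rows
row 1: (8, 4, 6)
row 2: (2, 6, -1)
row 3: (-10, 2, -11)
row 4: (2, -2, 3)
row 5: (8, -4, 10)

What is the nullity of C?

Row reduce to echelon form.
R2 ← R2 − (1/4)·R1: [0, 5, -5/2]
R3 ← R3 + (5/4)·R1: [0, 7, -7/2]
R4 ← R4 − (1/4)·R1: [0, -3, 3/2]
R5 ← R5 − R1: [0, -8, 4]
R3 ← R3 − (7/5)·R2: [0, 0, 0]
R4 ← R4 + (3/5)·R2: [0, 0, 0]
R5 ← R5 + (8/5)·R2: [0, 0, 0]
2 nonzero rows, so rank(C) = 2.
C has 3 columns; by rank–nullity, nullity = 3 − 2 = 1.

1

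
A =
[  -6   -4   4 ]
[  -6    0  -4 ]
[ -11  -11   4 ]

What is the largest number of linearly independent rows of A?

3

Row reduce to echelon form.
R2 ← R2 − R1: [0, 4, -8]
R3 ← R3 − (11/6)·R1: [0, -11/3, -10/3]
R3 ← R3 + (11/12)·R2: [0, 0, -32/3]
Echelon form has 3 nonzero rows, so rank(A) = 3.
The rank gives the maximum number of linearly independent rows: 3.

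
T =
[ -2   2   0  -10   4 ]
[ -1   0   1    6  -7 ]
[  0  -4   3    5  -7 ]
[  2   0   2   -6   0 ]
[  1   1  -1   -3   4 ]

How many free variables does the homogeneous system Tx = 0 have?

1

Row reduce to echelon form.
R2 ← R2 − (1/2)·R1: [0, -1, 1, 11, -9]
R4 ← R4 + R1: [0, 2, 2, -16, 4]
R5 ← R5 + (1/2)·R1: [0, 2, -1, -8, 6]
R3 ← R3 − (4)·R2: [0, 0, -1, -39, 29]
R4 ← R4 + (2)·R2: [0, 0, 4, 6, -14]
R5 ← R5 + (2)·R2: [0, 0, 1, 14, -12]
R4 ← R4 + (4)·R3: [0, 0, 0, -150, 102]
R5 ← R5 + R3: [0, 0, 0, -25, 17]
R5 ← R5 − (1/6)·R4: [0, 0, 0, 0, 0]
4 nonzero rows, so rank(T) = 4.
T has 5 columns; by rank–nullity, nullity = 5 − 4 = 1.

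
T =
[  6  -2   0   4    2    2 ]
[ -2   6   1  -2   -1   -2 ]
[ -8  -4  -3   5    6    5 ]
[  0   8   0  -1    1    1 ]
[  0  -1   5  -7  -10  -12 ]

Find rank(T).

4

Row reduce to echelon form.
R2 ← R2 + (1/3)·R1: [0, 16/3, 1, -2/3, -1/3, -4/3]
R3 ← R3 + (4/3)·R1: [0, -20/3, -3, 31/3, 26/3, 23/3]
R3 ← R3 + (5/4)·R2: [0, 0, -7/4, 19/2, 33/4, 6]
R4 ← R4 − (3/2)·R2: [0, 0, -3/2, 0, 3/2, 3]
R5 ← R5 + (3/16)·R2: [0, 0, 83/16, -57/8, -161/16, -49/4]
R4 ← R4 − (6/7)·R3: [0, 0, 0, -57/7, -39/7, -15/7]
R5 ← R5 + (83/28)·R3: [0, 0, 0, 589/28, 403/28, 155/28]
R5 ← R5 + (31/12)·R4: [0, 0, 0, 0, 0, 0]
Echelon form has 4 nonzero rows, so rank(T) = 4.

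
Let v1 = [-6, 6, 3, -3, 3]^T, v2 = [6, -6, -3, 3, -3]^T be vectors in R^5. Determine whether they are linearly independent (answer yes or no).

no

Form the matrix with these vectors as rows and row reduce.
R2 ← R2 + R1: [0, 0, 0, 0, 0]
1 nonzero row, so the 2 vectors span a space of dimension 1.
Since 1 < 2, the vectors are linearly dependent.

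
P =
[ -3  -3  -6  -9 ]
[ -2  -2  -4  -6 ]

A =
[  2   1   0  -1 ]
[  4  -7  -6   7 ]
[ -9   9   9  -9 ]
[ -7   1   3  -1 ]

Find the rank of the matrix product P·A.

1

First compute PA:
[[ 99, -45, -63,  45],
 [ 66, -30, -42,  30]]
Now row reduce the product.
R2 ← R2 − (2/3)·R1: [0, 0, 0, 0]
1 nonzero row, so rank(PA) = 1.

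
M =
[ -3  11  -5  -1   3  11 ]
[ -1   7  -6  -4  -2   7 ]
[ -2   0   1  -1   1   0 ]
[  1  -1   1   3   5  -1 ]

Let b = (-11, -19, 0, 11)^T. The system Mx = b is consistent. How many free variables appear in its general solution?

Row reduce the augmented matrix [M | b].
R2 ← R2 − (1/3)·R1: [0, 10/3, -13/3, -11/3, -3, 10/3, -46/3]
R3 ← R3 − (2/3)·R1: [0, -22/3, 13/3, -1/3, -1, -22/3, 22/3]
R4 ← R4 + (1/3)·R1: [0, 8/3, -2/3, 8/3, 6, 8/3, 22/3]
R3 ← R3 + (11/5)·R2: [0, 0, -26/5, -42/5, -38/5, 0, -132/5]
R4 ← R4 − (4/5)·R2: [0, 0, 14/5, 28/5, 42/5, 0, 98/5]
R4 ← R4 + (7/13)·R3: [0, 0, 0, 14/13, 56/13, 0, 70/13]
The echelon form has 4 nonzero rows, and every pivot lies in the first 6 columns, so rank(M) = rank([M|b]) = 4.
The system is consistent.
Free variables = (unknowns) − (rank) = 6 − 4 = 2.

2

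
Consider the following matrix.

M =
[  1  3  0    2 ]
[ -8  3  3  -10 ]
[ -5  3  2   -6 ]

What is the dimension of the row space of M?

Row reduce to echelon form.
R2 ← R2 + (8)·R1: [0, 27, 3, 6]
R3 ← R3 + (5)·R1: [0, 18, 2, 4]
R3 ← R3 − (2/3)·R2: [0, 0, 0, 0]
Echelon form has 2 nonzero rows, so rank(M) = 2.
The row space has dimension equal to the rank: 2.

2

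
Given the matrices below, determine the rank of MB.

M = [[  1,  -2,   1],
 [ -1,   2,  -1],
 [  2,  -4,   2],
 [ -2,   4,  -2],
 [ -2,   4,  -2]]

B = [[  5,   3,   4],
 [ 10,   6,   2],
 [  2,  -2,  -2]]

1

First compute MB:
[[-13, -11,  -2],
 [ 13,  11,   2],
 [-26, -22,  -4],
 [ 26,  22,   4],
 [ 26,  22,   4]]
Now row reduce the product.
R2 ← R2 + R1: [0, 0, 0]
R3 ← R3 − (2)·R1: [0, 0, 0]
R4 ← R4 + (2)·R1: [0, 0, 0]
R5 ← R5 + (2)·R1: [0, 0, 0]
1 nonzero row, so rank(MB) = 1.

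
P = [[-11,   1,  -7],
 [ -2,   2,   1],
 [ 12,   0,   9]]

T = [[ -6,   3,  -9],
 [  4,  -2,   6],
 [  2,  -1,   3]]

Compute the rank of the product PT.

First compute PT:
[[ 56, -28,  84],
 [ 22, -11,  33],
 [-54,  27, -81]]
Now row reduce the product.
R2 ← R2 − (11/28)·R1: [0, 0, 0]
R3 ← R3 + (27/28)·R1: [0, 0, 0]
1 nonzero row, so rank(PT) = 1.

1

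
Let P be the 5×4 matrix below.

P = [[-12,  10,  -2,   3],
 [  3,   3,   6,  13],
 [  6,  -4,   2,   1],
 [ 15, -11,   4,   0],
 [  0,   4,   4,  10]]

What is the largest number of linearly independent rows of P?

Row reduce to echelon form.
R2 ← R2 + (1/4)·R1: [0, 11/2, 11/2, 55/4]
R3 ← R3 + (1/2)·R1: [0, 1, 1, 5/2]
R4 ← R4 + (5/4)·R1: [0, 3/2, 3/2, 15/4]
R3 ← R3 − (2/11)·R2: [0, 0, 0, 0]
R4 ← R4 − (3/11)·R2: [0, 0, 0, 0]
R5 ← R5 − (8/11)·R2: [0, 0, 0, 0]
Echelon form has 2 nonzero rows, so rank(P) = 2.
The rank gives the maximum number of linearly independent rows: 2.

2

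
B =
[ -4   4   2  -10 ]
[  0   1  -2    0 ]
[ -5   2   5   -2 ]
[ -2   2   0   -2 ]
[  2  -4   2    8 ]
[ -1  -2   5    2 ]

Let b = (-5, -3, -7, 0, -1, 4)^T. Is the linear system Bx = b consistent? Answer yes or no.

no

Row reduce the augmented matrix [B | b].
R3 ← R3 − (5/4)·R1: [0, -3, 5/2, 21/2, -3/4]
R4 ← R4 − (1/2)·R1: [0, 0, -1, 3, 5/2]
R5 ← R5 + (1/2)·R1: [0, -2, 3, 3, -7/2]
R6 ← R6 − (1/4)·R1: [0, -3, 9/2, 9/2, 21/4]
R3 ← R3 + (3)·R2: [0, 0, -7/2, 21/2, -39/4]
R5 ← R5 + (2)·R2: [0, 0, -1, 3, -19/2]
R6 ← R6 + (3)·R2: [0, 0, -3/2, 9/2, -15/4]
R4 ← R4 − (2/7)·R3: [0, 0, 0, 0, 37/7]
R5 ← R5 − (2/7)·R3: [0, 0, 0, 0, -47/7]
R6 ← R6 − (3/7)·R3: [0, 0, 0, 0, 3/7]
R5 ← R5 + (47/37)·R4: [0, 0, 0, 0, 0]
R6 ← R6 − (3/37)·R4: [0, 0, 0, 0, 0]
The echelon form has 4 nonzero rows; the last pivot sits in the augmented column, so rank(B) = 3 but rank([B|b]) = 4.
Since the ranks differ, the system is inconsistent.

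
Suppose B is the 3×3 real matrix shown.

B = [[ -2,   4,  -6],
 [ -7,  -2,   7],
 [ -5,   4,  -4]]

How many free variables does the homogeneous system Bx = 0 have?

Row reduce to echelon form.
R2 ← R2 − (7/2)·R1: [0, -16, 28]
R3 ← R3 − (5/2)·R1: [0, -6, 11]
R3 ← R3 − (3/8)·R2: [0, 0, 1/2]
3 nonzero rows, so rank(B) = 3.
B has 3 columns; by rank–nullity, nullity = 3 − 3 = 0.

0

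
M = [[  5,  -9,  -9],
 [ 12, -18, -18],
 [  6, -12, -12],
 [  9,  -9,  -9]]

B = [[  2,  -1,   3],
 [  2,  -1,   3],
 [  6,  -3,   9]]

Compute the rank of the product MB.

1

First compute MB:
[[-62,  31, -93],
 [-120,  60, -180],
 [-84,  42, -126],
 [-54,  27, -81]]
Now row reduce the product.
R2 ← R2 − (60/31)·R1: [0, 0, 0]
R3 ← R3 − (42/31)·R1: [0, 0, 0]
R4 ← R4 − (27/31)·R1: [0, 0, 0]
1 nonzero row, so rank(MB) = 1.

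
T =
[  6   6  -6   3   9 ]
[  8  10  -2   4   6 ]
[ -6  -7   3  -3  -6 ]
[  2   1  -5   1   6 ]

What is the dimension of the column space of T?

Row reduce to echelon form.
R2 ← R2 − (4/3)·R1: [0, 2, 6, 0, -6]
R3 ← R3 + R1: [0, -1, -3, 0, 3]
R4 ← R4 − (1/3)·R1: [0, -1, -3, 0, 3]
R3 ← R3 + (1/2)·R2: [0, 0, 0, 0, 0]
R4 ← R4 + (1/2)·R2: [0, 0, 0, 0, 0]
Echelon form has 2 nonzero rows, so rank(T) = 2.
The column space has dimension equal to the rank: 2.

2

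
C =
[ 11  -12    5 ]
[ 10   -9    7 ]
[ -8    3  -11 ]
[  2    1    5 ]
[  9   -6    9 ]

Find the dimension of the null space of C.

1

Row reduce to echelon form.
R2 ← R2 − (10/11)·R1: [0, 21/11, 27/11]
R3 ← R3 + (8/11)·R1: [0, -63/11, -81/11]
R4 ← R4 − (2/11)·R1: [0, 35/11, 45/11]
R5 ← R5 − (9/11)·R1: [0, 42/11, 54/11]
R3 ← R3 + (3)·R2: [0, 0, 0]
R4 ← R4 − (5/3)·R2: [0, 0, 0]
R5 ← R5 − (2)·R2: [0, 0, 0]
2 nonzero rows, so rank(C) = 2.
C has 3 columns; by rank–nullity, nullity = 3 − 2 = 1.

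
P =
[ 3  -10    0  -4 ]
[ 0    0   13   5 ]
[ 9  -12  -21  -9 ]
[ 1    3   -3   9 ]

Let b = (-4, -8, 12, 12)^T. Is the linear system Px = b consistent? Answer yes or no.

Row reduce the augmented matrix [P | b].
R3 ← R3 − (3)·R1: [0, 18, -21, 3, 24]
R4 ← R4 − (1/3)·R1: [0, 19/3, -3, 31/3, 40/3]
Swap R2 ↔ R3
R4 ← R4 − (19/54)·R2: [0, 0, 79/18, 167/18, 44/9]
R4 ← R4 − (79/234)·R3: [0, 0, 0, 296/39, 296/39]
The echelon form has 4 nonzero rows, and every pivot lies in the first 4 columns, so rank(P) = rank([P|b]) = 4.
The system is consistent.

yes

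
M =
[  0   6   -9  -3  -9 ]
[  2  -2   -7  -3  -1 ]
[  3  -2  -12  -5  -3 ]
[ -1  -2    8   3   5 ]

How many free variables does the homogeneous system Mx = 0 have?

Row reduce to echelon form.
Swap R1 ↔ R2
R3 ← R3 − (3/2)·R1: [0, 1, -3/2, -1/2, -3/2]
R4 ← R4 + (1/2)·R1: [0, -3, 9/2, 3/2, 9/2]
R3 ← R3 − (1/6)·R2: [0, 0, 0, 0, 0]
R4 ← R4 + (1/2)·R2: [0, 0, 0, 0, 0]
2 nonzero rows, so rank(M) = 2.
M has 5 columns; by rank–nullity, nullity = 5 − 2 = 3.

3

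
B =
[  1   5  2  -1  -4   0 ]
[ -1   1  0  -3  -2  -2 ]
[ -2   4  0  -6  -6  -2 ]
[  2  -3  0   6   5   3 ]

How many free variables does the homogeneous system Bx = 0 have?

3

Row reduce to echelon form.
R2 ← R2 + R1: [0, 6, 2, -4, -6, -2]
R3 ← R3 + (2)·R1: [0, 14, 4, -8, -14, -2]
R4 ← R4 − (2)·R1: [0, -13, -4, 8, 13, 3]
R3 ← R3 − (7/3)·R2: [0, 0, -2/3, 4/3, 0, 8/3]
R4 ← R4 + (13/6)·R2: [0, 0, 1/3, -2/3, 0, -4/3]
R4 ← R4 + (1/2)·R3: [0, 0, 0, 0, 0, 0]
3 nonzero rows, so rank(B) = 3.
B has 6 columns; by rank–nullity, nullity = 6 − 3 = 3.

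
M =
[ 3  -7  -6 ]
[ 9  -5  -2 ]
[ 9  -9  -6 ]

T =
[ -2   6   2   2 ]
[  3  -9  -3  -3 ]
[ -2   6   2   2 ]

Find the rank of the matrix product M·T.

1

First compute MT:
[[-15,  45,  15,  15],
 [-29,  87,  29,  29],
 [-33,  99,  33,  33]]
Now row reduce the product.
R2 ← R2 − (29/15)·R1: [0, 0, 0, 0]
R3 ← R3 − (11/5)·R1: [0, 0, 0, 0]
1 nonzero row, so rank(MT) = 1.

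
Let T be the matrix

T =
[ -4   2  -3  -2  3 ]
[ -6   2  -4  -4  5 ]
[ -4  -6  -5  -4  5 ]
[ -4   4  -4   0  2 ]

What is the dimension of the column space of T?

3

Row reduce to echelon form.
R2 ← R2 − (3/2)·R1: [0, -1, 1/2, -1, 1/2]
R3 ← R3 − R1: [0, -8, -2, -2, 2]
R4 ← R4 − R1: [0, 2, -1, 2, -1]
R3 ← R3 − (8)·R2: [0, 0, -6, 6, -2]
R4 ← R4 + (2)·R2: [0, 0, 0, 0, 0]
Echelon form has 3 nonzero rows, so rank(T) = 3.
The column space has dimension equal to the rank: 3.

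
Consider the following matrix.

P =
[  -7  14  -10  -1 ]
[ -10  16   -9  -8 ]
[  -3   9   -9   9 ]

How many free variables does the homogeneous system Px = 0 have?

1

Row reduce to echelon form.
R2 ← R2 − (10/7)·R1: [0, -4, 37/7, -46/7]
R3 ← R3 − (3/7)·R1: [0, 3, -33/7, 66/7]
R3 ← R3 + (3/4)·R2: [0, 0, -3/4, 9/2]
3 nonzero rows, so rank(P) = 3.
P has 4 columns; by rank–nullity, nullity = 4 − 3 = 1.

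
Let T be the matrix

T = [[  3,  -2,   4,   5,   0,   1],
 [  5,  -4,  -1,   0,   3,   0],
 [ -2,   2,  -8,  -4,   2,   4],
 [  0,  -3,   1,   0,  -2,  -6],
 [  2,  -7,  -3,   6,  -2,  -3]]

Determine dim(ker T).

2

Row reduce to echelon form.
R2 ← R2 − (5/3)·R1: [0, -2/3, -23/3, -25/3, 3, -5/3]
R3 ← R3 + (2/3)·R1: [0, 2/3, -16/3, -2/3, 2, 14/3]
R5 ← R5 − (2/3)·R1: [0, -17/3, -17/3, 8/3, -2, -11/3]
R3 ← R3 + R2: [0, 0, -13, -9, 5, 3]
R4 ← R4 − (9/2)·R2: [0, 0, 71/2, 75/2, -31/2, 3/2]
R5 ← R5 − (17/2)·R2: [0, 0, 119/2, 147/2, -55/2, 21/2]
R4 ← R4 + (71/26)·R3: [0, 0, 0, 168/13, -24/13, 126/13]
R5 ← R5 + (119/26)·R3: [0, 0, 0, 420/13, -60/13, 315/13]
R5 ← R5 − (5/2)·R4: [0, 0, 0, 0, 0, 0]
4 nonzero rows, so rank(T) = 4.
T has 6 columns; by rank–nullity, nullity = 6 − 4 = 2.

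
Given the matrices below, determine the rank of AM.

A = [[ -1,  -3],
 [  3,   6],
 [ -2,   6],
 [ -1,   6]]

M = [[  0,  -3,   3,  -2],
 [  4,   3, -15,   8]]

2

First compute AM:
[[-12,  -6,  42, -22],
 [ 24,   9, -81,  42],
 [ 24,  24, -96,  52],
 [ 24,  21, -93,  50]]
Now row reduce the product.
R2 ← R2 + (2)·R1: [0, -3, 3, -2]
R3 ← R3 + (2)·R1: [0, 12, -12, 8]
R4 ← R4 + (2)·R1: [0, 9, -9, 6]
R3 ← R3 + (4)·R2: [0, 0, 0, 0]
R4 ← R4 + (3)·R2: [0, 0, 0, 0]
2 nonzero rows, so rank(AM) = 2.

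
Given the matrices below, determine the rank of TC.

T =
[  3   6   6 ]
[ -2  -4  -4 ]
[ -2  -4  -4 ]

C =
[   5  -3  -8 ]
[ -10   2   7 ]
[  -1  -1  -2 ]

First compute TC:
[[-51,  -3,   6],
 [ 34,   2,  -4],
 [ 34,   2,  -4]]
Now row reduce the product.
R2 ← R2 + (2/3)·R1: [0, 0, 0]
R3 ← R3 + (2/3)·R1: [0, 0, 0]
1 nonzero row, so rank(TC) = 1.

1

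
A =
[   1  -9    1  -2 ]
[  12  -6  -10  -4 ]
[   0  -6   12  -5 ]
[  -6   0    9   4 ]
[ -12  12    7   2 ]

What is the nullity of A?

Row reduce to echelon form.
R2 ← R2 − (12)·R1: [0, 102, -22, 20]
R4 ← R4 + (6)·R1: [0, -54, 15, -8]
R5 ← R5 + (12)·R1: [0, -96, 19, -22]
R3 ← R3 + (1/17)·R2: [0, 0, 182/17, -65/17]
R4 ← R4 + (9/17)·R2: [0, 0, 57/17, 44/17]
R5 ← R5 + (16/17)·R2: [0, 0, -29/17, -54/17]
R4 ← R4 − (57/182)·R3: [0, 0, 0, 53/14]
R5 ← R5 + (29/182)·R3: [0, 0, 0, -53/14]
R5 ← R5 + R4: [0, 0, 0, 0]
4 nonzero rows, so rank(A) = 4.
A has 4 columns; by rank–nullity, nullity = 4 − 4 = 0.

0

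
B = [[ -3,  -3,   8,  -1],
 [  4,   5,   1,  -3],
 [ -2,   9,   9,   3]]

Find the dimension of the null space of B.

1

Row reduce to echelon form.
R2 ← R2 + (4/3)·R1: [0, 1, 35/3, -13/3]
R3 ← R3 − (2/3)·R1: [0, 11, 11/3, 11/3]
R3 ← R3 − (11)·R2: [0, 0, -374/3, 154/3]
3 nonzero rows, so rank(B) = 3.
B has 4 columns; by rank–nullity, nullity = 4 − 3 = 1.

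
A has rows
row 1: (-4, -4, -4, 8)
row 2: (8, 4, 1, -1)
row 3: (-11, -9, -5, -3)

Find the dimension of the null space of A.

Row reduce to echelon form.
R2 ← R2 + (2)·R1: [0, -4, -7, 15]
R3 ← R3 − (11/4)·R1: [0, 2, 6, -25]
R3 ← R3 + (1/2)·R2: [0, 0, 5/2, -35/2]
3 nonzero rows, so rank(A) = 3.
A has 4 columns; by rank–nullity, nullity = 4 − 3 = 1.

1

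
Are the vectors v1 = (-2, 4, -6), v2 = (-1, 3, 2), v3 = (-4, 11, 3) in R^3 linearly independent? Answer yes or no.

no

Form the matrix with these vectors as rows and row reduce.
R2 ← R2 − (1/2)·R1: [0, 1, 5]
R3 ← R3 − (2)·R1: [0, 3, 15]
R3 ← R3 − (3)·R2: [0, 0, 0]
2 nonzero rows, so the 3 vectors span a space of dimension 2.
Since 2 < 3, the vectors are linearly dependent.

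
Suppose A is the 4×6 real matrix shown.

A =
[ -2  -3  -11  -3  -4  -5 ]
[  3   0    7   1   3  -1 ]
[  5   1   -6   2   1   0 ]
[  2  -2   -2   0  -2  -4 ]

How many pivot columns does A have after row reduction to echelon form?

Row reduce to echelon form.
R2 ← R2 + (3/2)·R1: [0, -9/2, -19/2, -7/2, -3, -17/2]
R3 ← R3 + (5/2)·R1: [0, -13/2, -67/2, -11/2, -9, -25/2]
R4 ← R4 + R1: [0, -5, -13, -3, -6, -9]
R3 ← R3 − (13/9)·R2: [0, 0, -178/9, -4/9, -14/3, -2/9]
R4 ← R4 − (10/9)·R2: [0, 0, -22/9, 8/9, -8/3, 4/9]
R4 ← R4 − (11/89)·R3: [0, 0, 0, 84/89, -186/89, 42/89]
Echelon form has 4 nonzero rows, so rank(A) = 4.
Each nonzero row contributes one pivot column: 4 pivot columns.

4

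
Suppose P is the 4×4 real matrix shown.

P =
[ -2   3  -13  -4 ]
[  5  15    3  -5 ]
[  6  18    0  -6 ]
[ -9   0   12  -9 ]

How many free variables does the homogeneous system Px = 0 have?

Row reduce to echelon form.
R2 ← R2 + (5/2)·R1: [0, 45/2, -59/2, -15]
R3 ← R3 + (3)·R1: [0, 27, -39, -18]
R4 ← R4 − (9/2)·R1: [0, -27/2, 141/2, 9]
R3 ← R3 − (6/5)·R2: [0, 0, -18/5, 0]
R4 ← R4 + (3/5)·R2: [0, 0, 264/5, 0]
R4 ← R4 + (44/3)·R3: [0, 0, 0, 0]
3 nonzero rows, so rank(P) = 3.
P has 4 columns; by rank–nullity, nullity = 4 − 3 = 1.

1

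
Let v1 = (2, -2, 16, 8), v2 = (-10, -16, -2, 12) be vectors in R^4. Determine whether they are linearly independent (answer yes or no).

Form the matrix with these vectors as rows and row reduce.
R2 ← R2 + (5)·R1: [0, -26, 78, 52]
2 nonzero rows, so the 2 vectors span a space of dimension 2.
Since 2 = 2, the vectors are linearly independent.

yes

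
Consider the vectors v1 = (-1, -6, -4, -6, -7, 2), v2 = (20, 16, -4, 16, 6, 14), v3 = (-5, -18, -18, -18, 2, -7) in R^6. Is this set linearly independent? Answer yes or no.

yes

Form the matrix with these vectors as rows and row reduce.
R2 ← R2 + (20)·R1: [0, -104, -84, -104, -134, 54]
R3 ← R3 − (5)·R1: [0, 12, 2, 12, 37, -17]
R3 ← R3 + (3/26)·R2: [0, 0, -100/13, 0, 280/13, -140/13]
3 nonzero rows, so the 3 vectors span a space of dimension 3.
Since 3 = 3, the vectors are linearly independent.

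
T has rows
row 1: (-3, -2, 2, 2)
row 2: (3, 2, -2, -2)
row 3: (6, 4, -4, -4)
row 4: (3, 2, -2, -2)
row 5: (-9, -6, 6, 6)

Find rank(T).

1

Row reduce to echelon form.
R2 ← R2 + R1: [0, 0, 0, 0]
R3 ← R3 + (2)·R1: [0, 0, 0, 0]
R4 ← R4 + R1: [0, 0, 0, 0]
R5 ← R5 − (3)·R1: [0, 0, 0, 0]
Echelon form has 1 nonzero row, so rank(T) = 1.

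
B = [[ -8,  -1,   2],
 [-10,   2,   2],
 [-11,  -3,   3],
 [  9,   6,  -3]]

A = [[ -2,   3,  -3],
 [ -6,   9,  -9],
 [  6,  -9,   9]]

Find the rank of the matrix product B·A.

1

First compute BA:
[[ 34, -51,  51],
 [ 20, -30,  30],
 [ 58, -87,  87],
 [-72, 108, -108]]
Now row reduce the product.
R2 ← R2 − (10/17)·R1: [0, 0, 0]
R3 ← R3 − (29/17)·R1: [0, 0, 0]
R4 ← R4 + (36/17)·R1: [0, 0, 0]
1 nonzero row, so rank(BA) = 1.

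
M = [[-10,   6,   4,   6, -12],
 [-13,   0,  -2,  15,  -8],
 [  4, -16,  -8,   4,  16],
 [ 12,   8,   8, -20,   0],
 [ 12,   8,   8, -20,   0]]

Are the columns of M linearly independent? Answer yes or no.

no

Row reduce M to echelon form.
R2 ← R2 − (13/10)·R1: [0, -39/5, -36/5, 36/5, 38/5]
R3 ← R3 + (2/5)·R1: [0, -68/5, -32/5, 32/5, 56/5]
R4 ← R4 + (6/5)·R1: [0, 76/5, 64/5, -64/5, -72/5]
R5 ← R5 + (6/5)·R1: [0, 76/5, 64/5, -64/5, -72/5]
R3 ← R3 − (68/39)·R2: [0, 0, 80/13, -80/13, -80/39]
R4 ← R4 + (76/39)·R2: [0, 0, -16/13, 16/13, 16/39]
R5 ← R5 + (76/39)·R2: [0, 0, -16/13, 16/13, 16/39]
R4 ← R4 + (1/5)·R3: [0, 0, 0, 0, 0]
R5 ← R5 + (1/5)·R3: [0, 0, 0, 0, 0]
3 pivots among 5 columns.
Only 3 < 5 pivot columns, so the columns are linearly dependent.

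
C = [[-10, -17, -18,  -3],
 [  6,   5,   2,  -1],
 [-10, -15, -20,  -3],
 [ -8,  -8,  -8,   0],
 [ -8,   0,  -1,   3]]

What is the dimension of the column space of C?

Row reduce to echelon form.
R2 ← R2 + (3/5)·R1: [0, -26/5, -44/5, -14/5]
R3 ← R3 − R1: [0, 2, -2, 0]
R4 ← R4 − (4/5)·R1: [0, 28/5, 32/5, 12/5]
R5 ← R5 − (4/5)·R1: [0, 68/5, 67/5, 27/5]
R3 ← R3 + (5/13)·R2: [0, 0, -70/13, -14/13]
R4 ← R4 + (14/13)·R2: [0, 0, -40/13, -8/13]
R5 ← R5 + (34/13)·R2: [0, 0, -125/13, -25/13]
R4 ← R4 − (4/7)·R3: [0, 0, 0, 0]
R5 ← R5 − (25/14)·R3: [0, 0, 0, 0]
Echelon form has 3 nonzero rows, so rank(C) = 3.
The column space has dimension equal to the rank: 3.

3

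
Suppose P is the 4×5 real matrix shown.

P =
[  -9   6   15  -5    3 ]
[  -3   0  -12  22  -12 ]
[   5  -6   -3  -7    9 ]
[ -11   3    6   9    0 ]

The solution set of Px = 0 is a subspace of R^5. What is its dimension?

Row reduce to echelon form.
R2 ← R2 − (1/3)·R1: [0, -2, -17, 71/3, -13]
R3 ← R3 + (5/9)·R1: [0, -8/3, 16/3, -88/9, 32/3]
R4 ← R4 − (11/9)·R1: [0, -13/3, -37/3, 136/9, -11/3]
R3 ← R3 − (4/3)·R2: [0, 0, 28, -124/3, 28]
R4 ← R4 − (13/6)·R2: [0, 0, 49/2, -217/6, 49/2]
R4 ← R4 − (7/8)·R3: [0, 0, 0, 0, 0]
3 nonzero rows, so rank(P) = 3.
P has 5 columns; by rank–nullity, nullity = 5 − 3 = 2.

2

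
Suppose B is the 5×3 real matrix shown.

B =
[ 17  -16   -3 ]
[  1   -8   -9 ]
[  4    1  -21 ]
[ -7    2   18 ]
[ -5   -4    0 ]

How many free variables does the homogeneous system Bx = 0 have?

0

Row reduce to echelon form.
R2 ← R2 − (1/17)·R1: [0, -120/17, -150/17]
R3 ← R3 − (4/17)·R1: [0, 81/17, -345/17]
R4 ← R4 + (7/17)·R1: [0, -78/17, 285/17]
R5 ← R5 + (5/17)·R1: [0, -148/17, -15/17]
R3 ← R3 + (27/40)·R2: [0, 0, -105/4]
R4 ← R4 − (13/20)·R2: [0, 0, 45/2]
R5 ← R5 − (37/30)·R2: [0, 0, 10]
R4 ← R4 + (6/7)·R3: [0, 0, 0]
R5 ← R5 + (8/21)·R3: [0, 0, 0]
3 nonzero rows, so rank(B) = 3.
B has 3 columns; by rank–nullity, nullity = 3 − 3 = 0.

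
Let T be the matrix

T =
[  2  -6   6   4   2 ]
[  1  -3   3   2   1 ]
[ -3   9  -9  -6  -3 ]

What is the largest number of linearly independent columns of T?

1

Row reduce to echelon form.
R2 ← R2 − (1/2)·R1: [0, 0, 0, 0, 0]
R3 ← R3 + (3/2)·R1: [0, 0, 0, 0, 0]
Echelon form has 1 nonzero row, so rank(T) = 1.
The rank gives the maximum number of linearly independent columns: 1.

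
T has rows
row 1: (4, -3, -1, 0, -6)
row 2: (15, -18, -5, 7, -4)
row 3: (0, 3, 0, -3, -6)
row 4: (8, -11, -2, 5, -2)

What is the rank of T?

Row reduce to echelon form.
R2 ← R2 − (15/4)·R1: [0, -27/4, -5/4, 7, 37/2]
R4 ← R4 − (2)·R1: [0, -5, 0, 5, 10]
R3 ← R3 + (4/9)·R2: [0, 0, -5/9, 1/9, 20/9]
R4 ← R4 − (20/27)·R2: [0, 0, 25/27, -5/27, -100/27]
R4 ← R4 + (5/3)·R3: [0, 0, 0, 0, 0]
Echelon form has 3 nonzero rows, so rank(T) = 3.

3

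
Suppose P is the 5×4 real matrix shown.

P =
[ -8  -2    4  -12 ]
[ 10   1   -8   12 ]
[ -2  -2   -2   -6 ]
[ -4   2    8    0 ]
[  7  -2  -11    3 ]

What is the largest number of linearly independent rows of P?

2

Row reduce to echelon form.
R2 ← R2 + (5/4)·R1: [0, -3/2, -3, -3]
R3 ← R3 − (1/4)·R1: [0, -3/2, -3, -3]
R4 ← R4 − (1/2)·R1: [0, 3, 6, 6]
R5 ← R5 + (7/8)·R1: [0, -15/4, -15/2, -15/2]
R3 ← R3 − R2: [0, 0, 0, 0]
R4 ← R4 + (2)·R2: [0, 0, 0, 0]
R5 ← R5 − (5/2)·R2: [0, 0, 0, 0]
Echelon form has 2 nonzero rows, so rank(P) = 2.
The rank gives the maximum number of linearly independent rows: 2.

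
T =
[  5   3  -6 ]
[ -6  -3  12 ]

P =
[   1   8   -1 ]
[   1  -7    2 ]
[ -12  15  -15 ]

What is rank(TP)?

2

First compute TP:
[[ 80, -71,  91],
 [-153, 153, -180]]
Now row reduce the product.
R2 ← R2 + (153/80)·R1: [0, 1377/80, -477/80]
2 nonzero rows, so rank(TP) = 2.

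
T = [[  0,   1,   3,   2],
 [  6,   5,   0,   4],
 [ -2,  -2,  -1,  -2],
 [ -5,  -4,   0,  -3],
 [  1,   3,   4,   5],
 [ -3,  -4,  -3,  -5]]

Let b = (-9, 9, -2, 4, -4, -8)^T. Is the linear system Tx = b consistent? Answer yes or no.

Row reduce the augmented matrix [T | b].
Swap R1 ↔ R2
R3 ← R3 + (1/3)·R1: [0, -1/3, -1, -2/3, 1]
R4 ← R4 + (5/6)·R1: [0, 1/6, 0, 1/3, 23/2]
R5 ← R5 − (1/6)·R1: [0, 13/6, 4, 13/3, -11/2]
R6 ← R6 + (1/2)·R1: [0, -3/2, -3, -3, -7/2]
R3 ← R3 + (1/3)·R2: [0, 0, 0, 0, -2]
R4 ← R4 − (1/6)·R2: [0, 0, -1/2, 0, 13]
R5 ← R5 − (13/6)·R2: [0, 0, -5/2, 0, 14]
R6 ← R6 + (3/2)·R2: [0, 0, 3/2, 0, -17]
Swap R3 ↔ R4
R5 ← R5 − (5)·R3: [0, 0, 0, 0, -51]
R6 ← R6 + (3)·R3: [0, 0, 0, 0, 22]
R5 ← R5 − (51/2)·R4: [0, 0, 0, 0, 0]
R6 ← R6 + (11)·R4: [0, 0, 0, 0, 0]
The echelon form has 4 nonzero rows; the last pivot sits in the augmented column, so rank(T) = 3 but rank([T|b]) = 4.
Since the ranks differ, the system is inconsistent.

no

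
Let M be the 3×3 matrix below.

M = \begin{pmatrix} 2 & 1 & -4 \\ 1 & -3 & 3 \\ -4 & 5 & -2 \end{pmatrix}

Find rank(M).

2

Row reduce to echelon form.
R2 ← R2 − (1/2)·R1: [0, -7/2, 5]
R3 ← R3 + (2)·R1: [0, 7, -10]
R3 ← R3 + (2)·R2: [0, 0, 0]
Echelon form has 2 nonzero rows, so rank(M) = 2.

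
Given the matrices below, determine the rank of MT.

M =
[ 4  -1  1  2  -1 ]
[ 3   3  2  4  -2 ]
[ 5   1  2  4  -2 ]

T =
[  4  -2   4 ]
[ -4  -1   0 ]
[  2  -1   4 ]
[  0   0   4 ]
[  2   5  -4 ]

First compute MT:
[[ 20, -13,  32],
 [  0, -21,  44],
 [ 16, -23,  52]]
Now row reduce the product.
R3 ← R3 − (4/5)·R1: [0, -63/5, 132/5]
R3 ← R3 − (3/5)·R2: [0, 0, 0]
2 nonzero rows, so rank(MT) = 2.

2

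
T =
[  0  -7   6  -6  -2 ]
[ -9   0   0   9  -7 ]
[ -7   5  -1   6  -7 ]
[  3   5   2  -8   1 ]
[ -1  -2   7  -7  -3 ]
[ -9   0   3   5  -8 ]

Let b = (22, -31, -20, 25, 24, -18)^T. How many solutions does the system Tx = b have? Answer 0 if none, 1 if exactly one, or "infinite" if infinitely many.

1

Row reduce the augmented matrix [T | b].
Swap R1 ↔ R2
R3 ← R3 − (7/9)·R1: [0, 5, -1, -1, -14/9, 37/9]
R4 ← R4 + (1/3)·R1: [0, 5, 2, -5, -4/3, 44/3]
R5 ← R5 − (1/9)·R1: [0, -2, 7, -8, -20/9, 247/9]
R6 ← R6 − R1: [0, 0, 3, -4, -1, 13]
R3 ← R3 + (5/7)·R2: [0, 0, 23/7, -37/7, -188/63, 1249/63]
R4 ← R4 + (5/7)·R2: [0, 0, 44/7, -65/7, -58/21, 638/21]
R5 ← R5 − (2/7)·R2: [0, 0, 37/7, -44/7, -104/63, 1333/63]
R4 ← R4 − (44/23)·R3: [0, 0, 0, 19/23, 610/207, -1562/207]
R5 ← R5 − (37/23)·R3: [0, 0, 0, 51/23, 652/207, -2222/207]
R6 ← R6 − (21/23)·R3: [0, 0, 0, 19/23, 119/69, -352/69]
R5 ← R5 − (51/19)·R4: [0, 0, 0, 0, -814/171, 1628/171]
R6 ← R6 − R4: [0, 0, 0, 0, -11/9, 22/9]
R6 ← R6 − (19/74)·R5: [0, 0, 0, 0, 0, 0]
The echelon form has 5 nonzero rows, and every pivot lies in the first 5 columns, so rank(T) = rank([T|b]) = 5.
The system is consistent.
rank = 5 = number of unknowns, so the solution is unique.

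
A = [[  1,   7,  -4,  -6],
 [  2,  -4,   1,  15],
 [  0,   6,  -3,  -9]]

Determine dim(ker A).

Row reduce to echelon form.
R2 ← R2 − (2)·R1: [0, -18, 9, 27]
R3 ← R3 + (1/3)·R2: [0, 0, 0, 0]
2 nonzero rows, so rank(A) = 2.
A has 4 columns; by rank–nullity, nullity = 4 − 2 = 2.

2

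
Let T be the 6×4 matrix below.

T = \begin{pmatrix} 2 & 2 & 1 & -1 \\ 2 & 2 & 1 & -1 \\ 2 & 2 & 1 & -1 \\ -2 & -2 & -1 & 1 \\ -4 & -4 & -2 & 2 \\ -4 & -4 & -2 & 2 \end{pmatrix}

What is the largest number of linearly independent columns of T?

Row reduce to echelon form.
R2 ← R2 − R1: [0, 0, 0, 0]
R3 ← R3 − R1: [0, 0, 0, 0]
R4 ← R4 + R1: [0, 0, 0, 0]
R5 ← R5 + (2)·R1: [0, 0, 0, 0]
R6 ← R6 + (2)·R1: [0, 0, 0, 0]
Echelon form has 1 nonzero row, so rank(T) = 1.
The rank gives the maximum number of linearly independent columns: 1.

1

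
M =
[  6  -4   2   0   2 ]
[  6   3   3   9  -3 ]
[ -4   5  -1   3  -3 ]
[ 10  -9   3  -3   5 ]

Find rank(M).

2

Row reduce to echelon form.
R2 ← R2 − R1: [0, 7, 1, 9, -5]
R3 ← R3 + (2/3)·R1: [0, 7/3, 1/3, 3, -5/3]
R4 ← R4 − (5/3)·R1: [0, -7/3, -1/3, -3, 5/3]
R3 ← R3 − (1/3)·R2: [0, 0, 0, 0, 0]
R4 ← R4 + (1/3)·R2: [0, 0, 0, 0, 0]
Echelon form has 2 nonzero rows, so rank(M) = 2.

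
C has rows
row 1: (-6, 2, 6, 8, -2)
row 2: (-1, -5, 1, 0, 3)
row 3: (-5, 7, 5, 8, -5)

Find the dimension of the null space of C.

Row reduce to echelon form.
R2 ← R2 − (1/6)·R1: [0, -16/3, 0, -4/3, 10/3]
R3 ← R3 − (5/6)·R1: [0, 16/3, 0, 4/3, -10/3]
R3 ← R3 + R2: [0, 0, 0, 0, 0]
2 nonzero rows, so rank(C) = 2.
C has 5 columns; by rank–nullity, nullity = 5 − 2 = 3.

3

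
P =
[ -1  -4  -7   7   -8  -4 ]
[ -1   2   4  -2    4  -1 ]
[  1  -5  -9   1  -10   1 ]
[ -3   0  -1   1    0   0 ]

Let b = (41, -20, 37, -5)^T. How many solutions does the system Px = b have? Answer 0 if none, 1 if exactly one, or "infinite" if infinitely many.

Row reduce the augmented matrix [P | b].
R2 ← R2 − R1: [0, 6, 11, -9, 12, 3, -61]
R3 ← R3 + R1: [0, -9, -16, 8, -18, -3, 78]
R4 ← R4 − (3)·R1: [0, 12, 20, -20, 24, 12, -128]
R3 ← R3 + (3/2)·R2: [0, 0, 1/2, -11/2, 0, 3/2, -27/2]
R4 ← R4 − (2)·R2: [0, 0, -2, -2, 0, 6, -6]
R4 ← R4 + (4)·R3: [0, 0, 0, -24, 0, 12, -60]
The echelon form has 4 nonzero rows, and every pivot lies in the first 6 columns, so rank(P) = rank([P|b]) = 4.
The system is consistent.
rank = 4 < 6 unknowns, so there are infinitely many solutions.

infinite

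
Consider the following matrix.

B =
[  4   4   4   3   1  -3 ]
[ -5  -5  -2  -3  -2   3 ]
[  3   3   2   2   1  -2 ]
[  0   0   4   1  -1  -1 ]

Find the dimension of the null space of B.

Row reduce to echelon form.
R2 ← R2 + (5/4)·R1: [0, 0, 3, 3/4, -3/4, -3/4]
R3 ← R3 − (3/4)·R1: [0, 0, -1, -1/4, 1/4, 1/4]
R3 ← R3 + (1/3)·R2: [0, 0, 0, 0, 0, 0]
R4 ← R4 − (4/3)·R2: [0, 0, 0, 0, 0, 0]
2 nonzero rows, so rank(B) = 2.
B has 6 columns; by rank–nullity, nullity = 6 − 2 = 4.

4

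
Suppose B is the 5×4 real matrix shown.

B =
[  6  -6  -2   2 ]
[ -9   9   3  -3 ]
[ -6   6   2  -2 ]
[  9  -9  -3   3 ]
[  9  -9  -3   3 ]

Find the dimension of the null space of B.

Row reduce to echelon form.
R2 ← R2 + (3/2)·R1: [0, 0, 0, 0]
R3 ← R3 + R1: [0, 0, 0, 0]
R4 ← R4 − (3/2)·R1: [0, 0, 0, 0]
R5 ← R5 − (3/2)·R1: [0, 0, 0, 0]
1 nonzero row, so rank(B) = 1.
B has 4 columns; by rank–nullity, nullity = 4 − 1 = 3.

3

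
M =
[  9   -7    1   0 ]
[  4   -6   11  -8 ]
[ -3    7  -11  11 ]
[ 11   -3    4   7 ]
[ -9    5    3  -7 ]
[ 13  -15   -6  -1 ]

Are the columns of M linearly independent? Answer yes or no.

yes

Row reduce M to echelon form.
R2 ← R2 − (4/9)·R1: [0, -26/9, 95/9, -8]
R3 ← R3 + (1/3)·R1: [0, 14/3, -32/3, 11]
R4 ← R4 − (11/9)·R1: [0, 50/9, 25/9, 7]
R5 ← R5 + R1: [0, -2, 4, -7]
R6 ← R6 − (13/9)·R1: [0, -44/9, -67/9, -1]
R3 ← R3 + (21/13)·R2: [0, 0, 83/13, -25/13]
R4 ← R4 + (25/13)·R2: [0, 0, 300/13, -109/13]
R5 ← R5 − (9/13)·R2: [0, 0, -43/13, -19/13]
R6 ← R6 − (22/13)·R2: [0, 0, -329/13, 163/13]
R4 ← R4 − (300/83)·R3: [0, 0, 0, -119/83]
R5 ← R5 + (43/83)·R3: [0, 0, 0, -204/83]
R6 ← R6 + (329/83)·R3: [0, 0, 0, 408/83]
R5 ← R5 − (12/7)·R4: [0, 0, 0, 0]
R6 ← R6 + (24/7)·R4: [0, 0, 0, 0]
4 pivots among 4 columns.
Every column is a pivot column, so the columns are linearly independent.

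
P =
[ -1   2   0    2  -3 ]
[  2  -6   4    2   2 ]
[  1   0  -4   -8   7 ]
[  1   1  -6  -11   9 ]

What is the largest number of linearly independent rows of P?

Row reduce to echelon form.
R2 ← R2 + (2)·R1: [0, -2, 4, 6, -4]
R3 ← R3 + R1: [0, 2, -4, -6, 4]
R4 ← R4 + R1: [0, 3, -6, -9, 6]
R3 ← R3 + R2: [0, 0, 0, 0, 0]
R4 ← R4 + (3/2)·R2: [0, 0, 0, 0, 0]
Echelon form has 2 nonzero rows, so rank(P) = 2.
The rank gives the maximum number of linearly independent rows: 2.

2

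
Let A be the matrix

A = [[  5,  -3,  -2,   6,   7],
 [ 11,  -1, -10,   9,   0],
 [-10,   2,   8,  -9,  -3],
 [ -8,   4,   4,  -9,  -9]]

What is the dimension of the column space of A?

Row reduce to echelon form.
R2 ← R2 − (11/5)·R1: [0, 28/5, -28/5, -21/5, -77/5]
R3 ← R3 + (2)·R1: [0, -4, 4, 3, 11]
R4 ← R4 + (8/5)·R1: [0, -4/5, 4/5, 3/5, 11/5]
R3 ← R3 + (5/7)·R2: [0, 0, 0, 0, 0]
R4 ← R4 + (1/7)·R2: [0, 0, 0, 0, 0]
Echelon form has 2 nonzero rows, so rank(A) = 2.
The column space has dimension equal to the rank: 2.

2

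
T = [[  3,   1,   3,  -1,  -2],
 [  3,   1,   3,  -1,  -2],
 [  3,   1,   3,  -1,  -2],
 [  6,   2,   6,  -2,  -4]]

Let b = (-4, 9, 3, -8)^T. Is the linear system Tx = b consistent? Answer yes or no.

no

Row reduce the augmented matrix [T | b].
R2 ← R2 − R1: [0, 0, 0, 0, 0, 13]
R3 ← R3 − R1: [0, 0, 0, 0, 0, 7]
R4 ← R4 − (2)·R1: [0, 0, 0, 0, 0, 0]
R3 ← R3 − (7/13)·R2: [0, 0, 0, 0, 0, 0]
The echelon form has 2 nonzero rows; the last pivot sits in the augmented column, so rank(T) = 1 but rank([T|b]) = 2.
Since the ranks differ, the system is inconsistent.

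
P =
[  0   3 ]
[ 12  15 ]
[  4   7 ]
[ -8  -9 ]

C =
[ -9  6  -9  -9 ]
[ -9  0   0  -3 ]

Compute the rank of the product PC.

2

First compute PC:
[[-27,   0,   0,  -9],
 [-243,  72, -108, -153],
 [-99,  24, -36, -57],
 [153, -48,  72,  99]]
Now row reduce the product.
R2 ← R2 − (9)·R1: [0, 72, -108, -72]
R3 ← R3 − (11/3)·R1: [0, 24, -36, -24]
R4 ← R4 + (17/3)·R1: [0, -48, 72, 48]
R3 ← R3 − (1/3)·R2: [0, 0, 0, 0]
R4 ← R4 + (2/3)·R2: [0, 0, 0, 0]
2 nonzero rows, so rank(PC) = 2.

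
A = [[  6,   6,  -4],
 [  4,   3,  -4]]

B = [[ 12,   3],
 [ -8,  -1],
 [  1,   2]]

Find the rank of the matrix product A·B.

First compute AB:
[[ 20,   4],
 [ 20,   1]]
Now row reduce the product.
R2 ← R2 − R1: [0, -3]
2 nonzero rows, so rank(AB) = 2.

2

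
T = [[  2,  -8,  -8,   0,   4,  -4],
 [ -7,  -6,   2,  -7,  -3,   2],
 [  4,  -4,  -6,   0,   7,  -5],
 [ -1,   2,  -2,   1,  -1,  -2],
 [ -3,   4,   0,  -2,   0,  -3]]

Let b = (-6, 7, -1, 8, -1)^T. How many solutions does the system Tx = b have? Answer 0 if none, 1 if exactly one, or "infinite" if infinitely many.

Row reduce the augmented matrix [T | b].
R2 ← R2 + (7/2)·R1: [0, -34, -26, -7, 11, -12, -14]
R3 ← R3 − (2)·R1: [0, 12, 10, 0, -1, 3, 11]
R4 ← R4 + (1/2)·R1: [0, -2, -6, 1, 1, -4, 5]
R5 ← R5 + (3/2)·R1: [0, -8, -12, -2, 6, -9, -10]
R3 ← R3 + (6/17)·R2: [0, 0, 14/17, -42/17, 49/17, -21/17, 103/17]
R4 ← R4 − (1/17)·R2: [0, 0, -76/17, 24/17, 6/17, -56/17, 99/17]
R5 ← R5 − (4/17)·R2: [0, 0, -100/17, -6/17, 58/17, -105/17, -114/17]
R4 ← R4 + (38/7)·R3: [0, 0, 0, -12, 16, -10, 271/7]
R5 ← R5 + (50/7)·R3: [0, 0, 0, -18, 24, -15, 256/7]
R5 ← R5 − (3/2)·R4: [0, 0, 0, 0, 0, 0, -43/2]
The echelon form has 5 nonzero rows; the last pivot sits in the augmented column, so rank(T) = 4 but rank([T|b]) = 5.
Since the ranks differ, the system is inconsistent.
It has no solutions.

0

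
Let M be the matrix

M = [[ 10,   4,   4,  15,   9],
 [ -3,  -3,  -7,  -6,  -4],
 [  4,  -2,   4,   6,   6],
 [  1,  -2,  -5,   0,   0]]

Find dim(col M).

Row reduce to echelon form.
R2 ← R2 + (3/10)·R1: [0, -9/5, -29/5, -3/2, -13/10]
R3 ← R3 − (2/5)·R1: [0, -18/5, 12/5, 0, 12/5]
R4 ← R4 − (1/10)·R1: [0, -12/5, -27/5, -3/2, -9/10]
R3 ← R3 − (2)·R2: [0, 0, 14, 3, 5]
R4 ← R4 − (4/3)·R2: [0, 0, 7/3, 1/2, 5/6]
R4 ← R4 − (1/6)·R3: [0, 0, 0, 0, 0]
Echelon form has 3 nonzero rows, so rank(M) = 3.
The column space has dimension equal to the rank: 3.

3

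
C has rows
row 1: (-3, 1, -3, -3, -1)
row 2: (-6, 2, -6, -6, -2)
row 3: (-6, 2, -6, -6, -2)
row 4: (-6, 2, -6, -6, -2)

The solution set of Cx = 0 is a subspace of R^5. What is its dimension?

4

Row reduce to echelon form.
R2 ← R2 − (2)·R1: [0, 0, 0, 0, 0]
R3 ← R3 − (2)·R1: [0, 0, 0, 0, 0]
R4 ← R4 − (2)·R1: [0, 0, 0, 0, 0]
1 nonzero row, so rank(C) = 1.
C has 5 columns; by rank–nullity, nullity = 5 − 1 = 4.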